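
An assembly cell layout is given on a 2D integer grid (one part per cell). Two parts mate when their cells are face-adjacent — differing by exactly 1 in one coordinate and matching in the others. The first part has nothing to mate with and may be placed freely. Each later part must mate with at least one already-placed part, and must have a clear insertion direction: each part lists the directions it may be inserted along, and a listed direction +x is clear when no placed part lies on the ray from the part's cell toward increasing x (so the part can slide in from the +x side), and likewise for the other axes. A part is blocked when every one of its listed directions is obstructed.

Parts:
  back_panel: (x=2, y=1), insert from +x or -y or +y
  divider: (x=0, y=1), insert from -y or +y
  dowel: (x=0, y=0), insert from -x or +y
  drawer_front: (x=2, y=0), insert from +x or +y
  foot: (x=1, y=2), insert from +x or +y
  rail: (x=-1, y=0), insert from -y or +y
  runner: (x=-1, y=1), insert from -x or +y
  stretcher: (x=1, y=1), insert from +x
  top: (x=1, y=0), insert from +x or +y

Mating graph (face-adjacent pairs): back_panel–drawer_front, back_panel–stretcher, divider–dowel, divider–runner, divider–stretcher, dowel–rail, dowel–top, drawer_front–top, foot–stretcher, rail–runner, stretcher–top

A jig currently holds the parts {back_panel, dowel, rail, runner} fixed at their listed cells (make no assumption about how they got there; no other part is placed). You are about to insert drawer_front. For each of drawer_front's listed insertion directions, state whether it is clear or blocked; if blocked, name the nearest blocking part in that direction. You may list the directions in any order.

+x: clear; +y: blocked by back_panel

+x: ray from drawer_front(2, 0) has no placed part ⇒ clear
+y: nearest on ray is back_panel@(2, 1) ⇒ blocked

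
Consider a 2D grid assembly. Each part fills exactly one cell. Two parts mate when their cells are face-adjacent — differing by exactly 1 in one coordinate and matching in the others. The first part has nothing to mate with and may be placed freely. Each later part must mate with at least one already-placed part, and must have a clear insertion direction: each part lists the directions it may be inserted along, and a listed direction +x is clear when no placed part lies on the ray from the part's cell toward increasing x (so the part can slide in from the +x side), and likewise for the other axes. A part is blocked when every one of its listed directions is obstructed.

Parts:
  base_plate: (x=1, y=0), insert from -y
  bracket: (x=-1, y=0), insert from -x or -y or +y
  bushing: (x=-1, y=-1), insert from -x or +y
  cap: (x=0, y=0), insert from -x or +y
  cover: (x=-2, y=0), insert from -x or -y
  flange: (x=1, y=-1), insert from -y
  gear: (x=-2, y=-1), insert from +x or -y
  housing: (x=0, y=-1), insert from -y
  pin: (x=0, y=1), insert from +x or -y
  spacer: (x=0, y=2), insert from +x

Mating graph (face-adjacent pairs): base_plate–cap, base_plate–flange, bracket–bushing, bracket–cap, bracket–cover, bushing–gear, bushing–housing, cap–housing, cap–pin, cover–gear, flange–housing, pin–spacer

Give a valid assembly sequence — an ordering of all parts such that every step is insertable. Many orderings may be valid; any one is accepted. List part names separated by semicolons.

1. bracket@(-1, 0) [-x clear] — {bracket}
2. cap@(0, 0) [+y clear] — {bracket, cap}
3. cover@(-2, 0) [-x clear] — {bracket, cap, cover}
4. pin@(0, 1) [+x clear] — {bracket, cap, cover, pin}
5. spacer@(0, 2) [+x clear] — {bracket, cap, cover, pin, spacer}
6. bushing@(-1, -1) [-x clear] — {bracket, bushing, cap, cover, pin, spacer}
7. gear@(-2, -1) [-y clear] — {bracket, bushing, cap, cover, gear, pin, spacer}
8. housing@(0, -1) [-y clear] — {bracket, bushing, cap, cover, gear, housing, pin, spacer}
9. base_plate@(1, 0) [-y clear] — {base_plate, bracket, bushing, cap, cover, gear, housing, pin, spacer}
10. flange@(1, -1) [-y clear] — {base_plate, bracket, bushing, cap, cover, flange, gear, housing, pin, spacer}

bracket; cap; cover; pin; spacer; bushing; gear; housing; base_plate; flange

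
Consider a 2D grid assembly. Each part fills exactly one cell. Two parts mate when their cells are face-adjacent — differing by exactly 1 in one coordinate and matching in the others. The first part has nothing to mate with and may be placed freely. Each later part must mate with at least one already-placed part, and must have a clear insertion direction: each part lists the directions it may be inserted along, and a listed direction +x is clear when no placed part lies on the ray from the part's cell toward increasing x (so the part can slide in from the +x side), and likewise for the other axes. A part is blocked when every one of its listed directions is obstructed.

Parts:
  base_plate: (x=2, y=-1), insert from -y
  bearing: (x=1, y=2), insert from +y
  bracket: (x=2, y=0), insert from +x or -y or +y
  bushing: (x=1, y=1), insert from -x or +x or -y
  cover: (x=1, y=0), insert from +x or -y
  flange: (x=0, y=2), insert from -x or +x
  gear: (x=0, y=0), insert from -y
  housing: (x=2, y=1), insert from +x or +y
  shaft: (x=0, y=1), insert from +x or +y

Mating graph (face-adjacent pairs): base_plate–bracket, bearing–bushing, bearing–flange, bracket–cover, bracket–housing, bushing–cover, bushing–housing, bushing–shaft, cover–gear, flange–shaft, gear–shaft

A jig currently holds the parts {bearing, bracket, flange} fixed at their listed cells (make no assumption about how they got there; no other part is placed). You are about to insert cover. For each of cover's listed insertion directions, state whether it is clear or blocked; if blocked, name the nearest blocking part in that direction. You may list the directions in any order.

+x: nearest on ray is bracket@(2, 0) ⇒ blocked
-y: ray from cover(1, 0) has no placed part ⇒ clear

+x: blocked by bracket; -y: clear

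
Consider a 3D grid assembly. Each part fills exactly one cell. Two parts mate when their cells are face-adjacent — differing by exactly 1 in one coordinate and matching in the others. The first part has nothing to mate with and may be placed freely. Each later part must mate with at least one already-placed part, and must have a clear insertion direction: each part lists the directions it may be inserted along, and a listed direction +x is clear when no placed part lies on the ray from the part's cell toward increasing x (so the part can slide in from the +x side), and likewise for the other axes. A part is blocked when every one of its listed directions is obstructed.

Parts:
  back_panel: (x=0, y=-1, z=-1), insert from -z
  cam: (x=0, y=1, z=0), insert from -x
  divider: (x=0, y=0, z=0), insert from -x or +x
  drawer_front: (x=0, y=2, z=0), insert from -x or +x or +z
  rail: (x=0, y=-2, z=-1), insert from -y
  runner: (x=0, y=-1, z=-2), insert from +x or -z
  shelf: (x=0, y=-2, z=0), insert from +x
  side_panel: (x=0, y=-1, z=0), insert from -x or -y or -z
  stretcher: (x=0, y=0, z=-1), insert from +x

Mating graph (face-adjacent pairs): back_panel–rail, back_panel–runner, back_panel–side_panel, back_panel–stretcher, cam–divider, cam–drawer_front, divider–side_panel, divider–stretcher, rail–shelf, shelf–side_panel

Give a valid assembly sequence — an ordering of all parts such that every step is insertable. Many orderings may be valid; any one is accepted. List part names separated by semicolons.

1. back_panel@(0, -1, -1) [-z clear] — {back_panel}
2. runner@(0, -1, -2) [+x clear] — {back_panel, runner}
3. rail@(0, -2, -1) [-y clear] — {back_panel, rail, runner}
4. shelf@(0, -2, 0) [+x clear] — {back_panel, rail, runner, shelf}
5. stretcher@(0, 0, -1) [+x clear] — {back_panel, rail, runner, shelf, stretcher}
6. side_panel@(0, -1, 0) [-x clear] — {back_panel, rail, runner, shelf, side_panel, stretcher}
7. divider@(0, 0, 0) [-x clear] — {back_panel, divider, rail, runner, shelf, side_panel, stretcher}
8. cam@(0, 1, 0) [-x clear] — {back_panel, cam, divider, rail, runner, shelf, side_panel, stretcher}
9. drawer_front@(0, 2, 0) [-x clear] — {back_panel, cam, divider, drawer_front, rail, runner, shelf, side_panel, stretcher}

back_panel; runner; rail; shelf; stretcher; side_panel; divider; cam; drawer_front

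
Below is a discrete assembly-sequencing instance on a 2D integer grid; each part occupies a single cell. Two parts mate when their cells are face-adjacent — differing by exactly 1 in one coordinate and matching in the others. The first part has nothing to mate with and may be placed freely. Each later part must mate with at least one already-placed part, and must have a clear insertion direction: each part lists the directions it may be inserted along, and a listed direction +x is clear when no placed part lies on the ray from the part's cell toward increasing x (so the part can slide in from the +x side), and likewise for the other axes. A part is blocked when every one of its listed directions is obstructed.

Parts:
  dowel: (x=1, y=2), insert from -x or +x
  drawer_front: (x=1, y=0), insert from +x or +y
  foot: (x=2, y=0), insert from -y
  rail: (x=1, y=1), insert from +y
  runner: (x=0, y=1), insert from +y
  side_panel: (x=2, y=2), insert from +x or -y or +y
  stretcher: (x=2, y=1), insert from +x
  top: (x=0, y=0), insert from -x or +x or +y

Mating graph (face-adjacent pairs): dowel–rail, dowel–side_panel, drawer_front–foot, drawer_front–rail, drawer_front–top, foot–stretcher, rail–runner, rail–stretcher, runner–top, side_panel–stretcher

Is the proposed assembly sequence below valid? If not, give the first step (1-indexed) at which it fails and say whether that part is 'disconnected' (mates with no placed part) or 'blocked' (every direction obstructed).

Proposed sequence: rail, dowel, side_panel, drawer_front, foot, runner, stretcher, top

Valid

1. rail@(1, 1) [+y clear] — {rail}
2. dowel@(1, 2) [-x clear] — {dowel, rail}
3. side_panel@(2, 2) [+x clear] — {dowel, rail, side_panel}
4. drawer_front@(1, 0) [+x clear] — {dowel, drawer_front, rail, side_panel}
5. foot@(2, 0) [-y clear] — {dowel, drawer_front, foot, rail, side_panel}
6. runner@(0, 1) [+y clear] — {dowel, drawer_front, foot, rail, runner, side_panel}
7. stretcher@(2, 1) [+x clear] — {dowel, drawer_front, foot, rail, runner, side_panel, stretcher}
8. top@(0, 0) [-x clear] — {dowel, drawer_front, foot, rail, runner, side_panel, stretcher, top}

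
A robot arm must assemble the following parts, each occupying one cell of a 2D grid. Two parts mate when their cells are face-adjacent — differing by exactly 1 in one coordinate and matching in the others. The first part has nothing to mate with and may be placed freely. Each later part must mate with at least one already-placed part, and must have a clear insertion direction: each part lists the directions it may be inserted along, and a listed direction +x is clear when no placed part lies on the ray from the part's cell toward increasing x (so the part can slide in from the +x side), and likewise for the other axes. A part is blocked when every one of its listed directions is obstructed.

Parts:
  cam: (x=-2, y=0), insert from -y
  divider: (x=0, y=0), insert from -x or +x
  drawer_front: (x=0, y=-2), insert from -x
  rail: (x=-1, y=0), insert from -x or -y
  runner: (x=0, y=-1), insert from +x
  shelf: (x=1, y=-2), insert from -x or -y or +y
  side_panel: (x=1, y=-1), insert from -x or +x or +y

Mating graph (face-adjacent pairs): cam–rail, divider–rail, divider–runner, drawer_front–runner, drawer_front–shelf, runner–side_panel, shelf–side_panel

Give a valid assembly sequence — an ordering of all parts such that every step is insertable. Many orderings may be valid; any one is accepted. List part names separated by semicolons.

divider; rail; cam; runner; drawer_front; shelf; side_panel

1. divider@(0, 0) [-x clear] — {divider}
2. rail@(-1, 0) [-x clear] — {divider, rail}
3. cam@(-2, 0) [-y clear] — {cam, divider, rail}
4. runner@(0, -1) [+x clear] — {cam, divider, rail, runner}
5. drawer_front@(0, -2) [-x clear] — {cam, divider, drawer_front, rail, runner}
6. shelf@(1, -2) [-y clear] — {cam, divider, drawer_front, rail, runner, shelf}
7. side_panel@(1, -1) [+x clear] — {cam, divider, drawer_front, rail, runner, shelf, side_panel}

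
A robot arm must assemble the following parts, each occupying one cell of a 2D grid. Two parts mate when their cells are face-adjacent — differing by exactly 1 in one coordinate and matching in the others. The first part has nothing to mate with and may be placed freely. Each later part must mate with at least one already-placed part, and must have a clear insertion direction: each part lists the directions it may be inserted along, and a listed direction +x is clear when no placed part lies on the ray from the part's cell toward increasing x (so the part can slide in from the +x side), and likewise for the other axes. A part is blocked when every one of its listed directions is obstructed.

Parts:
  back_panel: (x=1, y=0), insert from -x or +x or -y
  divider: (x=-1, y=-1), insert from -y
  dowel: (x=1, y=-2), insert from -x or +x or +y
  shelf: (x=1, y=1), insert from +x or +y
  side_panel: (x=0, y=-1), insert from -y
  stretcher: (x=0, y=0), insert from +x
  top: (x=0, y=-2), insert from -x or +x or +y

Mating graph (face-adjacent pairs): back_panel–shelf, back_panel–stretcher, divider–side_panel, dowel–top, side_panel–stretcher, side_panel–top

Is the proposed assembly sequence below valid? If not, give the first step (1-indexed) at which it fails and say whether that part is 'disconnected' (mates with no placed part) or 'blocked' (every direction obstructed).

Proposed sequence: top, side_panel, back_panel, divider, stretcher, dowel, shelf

Invalid at step 2 (blocked)

1. top@(0, -2) [-x clear] — {top}
2. side_panel@(0, -1) — -y all obstructed ⇒ blocked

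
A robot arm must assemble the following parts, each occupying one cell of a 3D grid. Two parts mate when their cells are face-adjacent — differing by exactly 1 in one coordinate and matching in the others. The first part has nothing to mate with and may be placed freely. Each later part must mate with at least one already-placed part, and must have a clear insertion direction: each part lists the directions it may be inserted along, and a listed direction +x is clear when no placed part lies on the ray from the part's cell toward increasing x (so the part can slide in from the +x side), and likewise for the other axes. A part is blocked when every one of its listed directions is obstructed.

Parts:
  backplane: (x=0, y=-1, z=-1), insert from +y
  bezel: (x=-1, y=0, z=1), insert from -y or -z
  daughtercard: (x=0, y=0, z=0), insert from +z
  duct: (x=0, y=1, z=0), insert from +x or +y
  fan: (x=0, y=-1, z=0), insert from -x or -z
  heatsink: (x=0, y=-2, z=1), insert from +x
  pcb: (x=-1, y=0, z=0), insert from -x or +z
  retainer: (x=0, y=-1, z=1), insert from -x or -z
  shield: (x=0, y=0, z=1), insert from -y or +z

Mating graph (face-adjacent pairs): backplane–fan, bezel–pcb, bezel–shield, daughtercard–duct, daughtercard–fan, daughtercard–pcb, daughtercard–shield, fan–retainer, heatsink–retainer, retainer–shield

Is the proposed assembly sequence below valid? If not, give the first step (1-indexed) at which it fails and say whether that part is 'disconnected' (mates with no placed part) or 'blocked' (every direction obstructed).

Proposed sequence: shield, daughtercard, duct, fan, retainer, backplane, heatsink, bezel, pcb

Invalid at step 2 (blocked)

1. shield@(0, 0, 1) [-y clear] — {shield}
2. daughtercard@(0, 0, 0) — +z all obstructed ⇒ blocked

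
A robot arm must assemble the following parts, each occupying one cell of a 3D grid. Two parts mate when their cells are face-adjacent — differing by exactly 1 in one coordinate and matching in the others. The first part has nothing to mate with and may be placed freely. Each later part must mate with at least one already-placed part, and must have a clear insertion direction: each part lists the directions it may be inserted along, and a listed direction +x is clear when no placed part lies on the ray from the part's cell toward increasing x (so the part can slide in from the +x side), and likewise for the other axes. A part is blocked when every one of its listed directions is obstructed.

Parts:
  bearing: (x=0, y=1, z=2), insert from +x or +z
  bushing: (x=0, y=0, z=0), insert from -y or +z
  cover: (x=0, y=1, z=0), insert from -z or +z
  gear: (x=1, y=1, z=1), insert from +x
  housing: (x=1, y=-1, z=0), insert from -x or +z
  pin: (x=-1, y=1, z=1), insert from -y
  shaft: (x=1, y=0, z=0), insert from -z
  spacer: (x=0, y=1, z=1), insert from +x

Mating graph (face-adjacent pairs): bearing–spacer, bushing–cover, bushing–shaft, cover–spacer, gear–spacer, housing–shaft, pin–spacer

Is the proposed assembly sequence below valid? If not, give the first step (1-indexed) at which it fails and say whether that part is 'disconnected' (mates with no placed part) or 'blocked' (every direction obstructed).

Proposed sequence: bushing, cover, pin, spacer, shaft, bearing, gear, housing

1. bushing@(0, 0, 0) [-y clear] — {bushing}
2. cover@(0, 1, 0) [-z clear] — {bushing, cover}
3. pin@(-1, 1, 1) — no placed neighbour ⇒ disconnected

Invalid at step 3 (disconnected)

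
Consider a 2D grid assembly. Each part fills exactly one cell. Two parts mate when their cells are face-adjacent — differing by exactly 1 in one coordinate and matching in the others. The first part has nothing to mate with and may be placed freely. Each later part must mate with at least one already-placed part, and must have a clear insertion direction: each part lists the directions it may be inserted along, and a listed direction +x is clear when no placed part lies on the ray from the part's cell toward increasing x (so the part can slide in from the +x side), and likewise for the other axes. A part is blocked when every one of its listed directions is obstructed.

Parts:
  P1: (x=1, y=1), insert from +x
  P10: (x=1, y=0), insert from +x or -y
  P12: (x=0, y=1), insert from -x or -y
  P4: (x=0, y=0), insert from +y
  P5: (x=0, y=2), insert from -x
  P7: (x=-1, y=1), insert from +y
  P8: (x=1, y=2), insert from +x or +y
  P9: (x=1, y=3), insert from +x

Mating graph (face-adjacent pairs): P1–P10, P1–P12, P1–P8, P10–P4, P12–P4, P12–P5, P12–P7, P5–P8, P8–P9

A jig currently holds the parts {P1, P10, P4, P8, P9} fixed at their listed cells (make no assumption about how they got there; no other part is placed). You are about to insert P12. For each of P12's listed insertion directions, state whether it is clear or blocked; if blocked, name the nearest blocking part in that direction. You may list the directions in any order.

-x: ray from P12(0, 1) has no placed part ⇒ clear
-y: nearest on ray is P4@(0, 0) ⇒ blocked

-x: clear; -y: blocked by P4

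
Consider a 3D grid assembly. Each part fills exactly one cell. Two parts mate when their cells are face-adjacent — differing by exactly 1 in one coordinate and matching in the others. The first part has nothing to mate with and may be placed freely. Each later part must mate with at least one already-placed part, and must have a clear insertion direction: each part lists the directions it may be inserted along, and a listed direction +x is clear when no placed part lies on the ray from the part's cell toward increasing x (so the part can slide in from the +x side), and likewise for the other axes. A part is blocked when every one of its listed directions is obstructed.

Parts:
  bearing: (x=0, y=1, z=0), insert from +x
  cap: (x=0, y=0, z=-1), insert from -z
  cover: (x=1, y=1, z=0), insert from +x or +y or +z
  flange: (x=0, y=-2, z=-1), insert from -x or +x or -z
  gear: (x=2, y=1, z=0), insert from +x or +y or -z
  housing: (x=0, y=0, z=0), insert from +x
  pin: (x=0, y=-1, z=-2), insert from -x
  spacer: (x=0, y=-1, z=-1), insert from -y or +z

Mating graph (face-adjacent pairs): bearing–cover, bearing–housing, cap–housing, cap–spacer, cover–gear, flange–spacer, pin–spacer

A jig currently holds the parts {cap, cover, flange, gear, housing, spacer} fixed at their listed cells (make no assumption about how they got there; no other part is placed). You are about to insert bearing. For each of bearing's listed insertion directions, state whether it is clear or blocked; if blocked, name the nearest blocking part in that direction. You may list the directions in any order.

+x: blocked by cover

+x: nearest on ray is cover@(1, 1, 0) ⇒ blocked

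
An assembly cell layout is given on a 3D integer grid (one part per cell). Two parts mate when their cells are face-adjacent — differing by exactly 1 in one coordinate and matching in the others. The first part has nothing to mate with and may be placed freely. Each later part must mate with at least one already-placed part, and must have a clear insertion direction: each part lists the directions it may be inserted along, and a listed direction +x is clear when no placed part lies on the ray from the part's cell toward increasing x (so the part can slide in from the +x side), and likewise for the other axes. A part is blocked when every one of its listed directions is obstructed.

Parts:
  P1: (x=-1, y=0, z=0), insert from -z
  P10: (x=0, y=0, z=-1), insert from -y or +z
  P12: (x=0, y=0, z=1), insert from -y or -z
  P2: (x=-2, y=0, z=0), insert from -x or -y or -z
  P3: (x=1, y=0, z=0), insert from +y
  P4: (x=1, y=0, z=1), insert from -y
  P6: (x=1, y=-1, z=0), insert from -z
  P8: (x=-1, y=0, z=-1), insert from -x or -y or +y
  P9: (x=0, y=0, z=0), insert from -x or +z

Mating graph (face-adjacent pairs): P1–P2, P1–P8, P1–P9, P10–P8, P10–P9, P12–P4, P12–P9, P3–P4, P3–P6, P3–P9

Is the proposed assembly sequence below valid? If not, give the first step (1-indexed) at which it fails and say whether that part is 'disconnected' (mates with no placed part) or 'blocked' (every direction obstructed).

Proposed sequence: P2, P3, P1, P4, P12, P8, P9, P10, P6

1. P2@(-2, 0, 0) [-x clear] — {P2}
2. P3@(1, 0, 0) — no placed neighbour ⇒ disconnected

Invalid at step 2 (disconnected)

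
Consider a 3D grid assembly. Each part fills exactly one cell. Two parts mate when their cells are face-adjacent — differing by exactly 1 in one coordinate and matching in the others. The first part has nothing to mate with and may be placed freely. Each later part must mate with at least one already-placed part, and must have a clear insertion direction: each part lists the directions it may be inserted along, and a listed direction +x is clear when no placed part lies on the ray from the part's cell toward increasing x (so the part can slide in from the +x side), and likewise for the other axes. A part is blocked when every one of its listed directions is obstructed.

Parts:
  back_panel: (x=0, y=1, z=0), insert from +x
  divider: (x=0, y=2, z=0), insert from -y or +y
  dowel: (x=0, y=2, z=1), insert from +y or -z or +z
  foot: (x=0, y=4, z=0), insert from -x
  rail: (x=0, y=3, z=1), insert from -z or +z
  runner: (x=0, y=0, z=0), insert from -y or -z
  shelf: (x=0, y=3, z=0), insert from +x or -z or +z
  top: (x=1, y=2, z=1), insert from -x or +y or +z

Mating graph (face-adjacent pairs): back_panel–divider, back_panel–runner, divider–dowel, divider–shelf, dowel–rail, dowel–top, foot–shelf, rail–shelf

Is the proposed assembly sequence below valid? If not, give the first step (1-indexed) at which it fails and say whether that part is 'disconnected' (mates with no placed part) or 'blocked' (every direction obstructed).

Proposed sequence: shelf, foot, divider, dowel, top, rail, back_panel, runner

1. shelf@(0, 3, 0) [+x clear] — {shelf}
2. foot@(0, 4, 0) [-x clear] — {foot, shelf}
3. divider@(0, 2, 0) [-y clear] — {divider, foot, shelf}
4. dowel@(0, 2, 1) [+y clear] — {divider, dowel, foot, shelf}
5. top@(1, 2, 1) [+y clear] — {divider, dowel, foot, shelf, top}
6. rail@(0, 3, 1) [+z clear] — {divider, dowel, foot, rail, shelf, top}
7. back_panel@(0, 1, 0) [+x clear] — {back_panel, divider, dowel, foot, rail, shelf, top}
8. runner@(0, 0, 0) [-y clear] — {back_panel, divider, dowel, foot, rail, runner, shelf, top}

Valid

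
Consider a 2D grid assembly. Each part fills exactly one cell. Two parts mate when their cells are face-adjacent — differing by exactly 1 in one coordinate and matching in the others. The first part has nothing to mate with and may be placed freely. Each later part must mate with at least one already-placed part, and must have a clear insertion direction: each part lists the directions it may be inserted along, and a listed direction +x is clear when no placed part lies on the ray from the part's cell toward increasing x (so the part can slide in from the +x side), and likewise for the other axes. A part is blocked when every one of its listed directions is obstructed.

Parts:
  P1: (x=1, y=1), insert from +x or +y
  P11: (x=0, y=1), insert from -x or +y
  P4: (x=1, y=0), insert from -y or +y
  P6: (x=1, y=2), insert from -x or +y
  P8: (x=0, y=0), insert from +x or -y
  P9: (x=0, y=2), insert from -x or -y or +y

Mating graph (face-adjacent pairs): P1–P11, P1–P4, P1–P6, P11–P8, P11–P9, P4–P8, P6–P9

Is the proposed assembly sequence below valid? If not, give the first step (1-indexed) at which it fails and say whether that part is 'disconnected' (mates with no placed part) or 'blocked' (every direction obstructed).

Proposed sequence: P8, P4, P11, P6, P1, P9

1. P8@(0, 0) [+x clear] — {P8}
2. P4@(1, 0) [-y clear] — {P4, P8}
3. P11@(0, 1) [-x clear] — {P11, P4, P8}
4. P6@(1, 2) — no placed neighbour ⇒ disconnected

Invalid at step 4 (disconnected)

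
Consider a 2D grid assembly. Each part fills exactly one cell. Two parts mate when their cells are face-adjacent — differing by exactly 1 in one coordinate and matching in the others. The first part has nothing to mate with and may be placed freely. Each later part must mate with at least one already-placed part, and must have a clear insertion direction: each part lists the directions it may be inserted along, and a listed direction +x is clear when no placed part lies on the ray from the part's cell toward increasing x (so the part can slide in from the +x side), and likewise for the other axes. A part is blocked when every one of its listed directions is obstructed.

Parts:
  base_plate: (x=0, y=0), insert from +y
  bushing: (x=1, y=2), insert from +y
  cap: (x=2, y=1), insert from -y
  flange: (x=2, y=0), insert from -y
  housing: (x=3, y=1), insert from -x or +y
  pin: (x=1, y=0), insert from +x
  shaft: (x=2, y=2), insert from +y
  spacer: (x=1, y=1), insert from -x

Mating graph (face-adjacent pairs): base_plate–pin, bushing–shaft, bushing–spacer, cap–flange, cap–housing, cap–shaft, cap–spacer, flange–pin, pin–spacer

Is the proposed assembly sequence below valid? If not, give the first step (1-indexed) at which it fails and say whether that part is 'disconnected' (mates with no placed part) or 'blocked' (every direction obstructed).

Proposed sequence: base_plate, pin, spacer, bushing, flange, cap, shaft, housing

Invalid at step 6 (blocked)

1. base_plate@(0, 0) [+y clear] — {base_plate}
2. pin@(1, 0) [+x clear] — {base_plate, pin}
3. spacer@(1, 1) [-x clear] — {base_plate, pin, spacer}
4. bushing@(1, 2) [+y clear] — {base_plate, bushing, pin, spacer}
5. flange@(2, 0) [-y clear] — {base_plate, bushing, flange, pin, spacer}
6. cap@(2, 1) — -y all obstructed ⇒ blocked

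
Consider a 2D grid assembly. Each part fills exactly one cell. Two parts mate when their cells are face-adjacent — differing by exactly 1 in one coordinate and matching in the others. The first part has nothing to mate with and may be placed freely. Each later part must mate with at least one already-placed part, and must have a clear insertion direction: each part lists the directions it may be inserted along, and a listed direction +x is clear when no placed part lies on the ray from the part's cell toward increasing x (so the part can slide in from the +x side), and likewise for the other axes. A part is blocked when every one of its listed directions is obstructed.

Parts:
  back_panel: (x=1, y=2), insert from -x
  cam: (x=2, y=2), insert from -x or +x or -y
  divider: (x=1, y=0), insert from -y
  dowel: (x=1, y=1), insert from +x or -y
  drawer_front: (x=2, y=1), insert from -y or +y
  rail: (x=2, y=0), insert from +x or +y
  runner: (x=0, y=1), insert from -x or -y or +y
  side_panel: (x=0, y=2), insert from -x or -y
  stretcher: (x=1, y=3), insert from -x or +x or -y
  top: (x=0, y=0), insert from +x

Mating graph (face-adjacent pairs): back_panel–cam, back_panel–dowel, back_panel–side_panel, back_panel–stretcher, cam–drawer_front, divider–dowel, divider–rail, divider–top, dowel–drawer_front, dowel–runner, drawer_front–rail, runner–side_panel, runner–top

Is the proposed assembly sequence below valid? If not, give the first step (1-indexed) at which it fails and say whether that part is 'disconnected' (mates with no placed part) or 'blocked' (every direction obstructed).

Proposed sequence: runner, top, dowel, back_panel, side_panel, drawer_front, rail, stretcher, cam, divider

Valid

1. runner@(0, 1) [-x clear] — {runner}
2. top@(0, 0) [+x clear] — {runner, top}
3. dowel@(1, 1) [+x clear] — {dowel, runner, top}
4. back_panel@(1, 2) [-x clear] — {back_panel, dowel, runner, top}
5. side_panel@(0, 2) [-x clear] — {back_panel, dowel, runner, side_panel, top}
6. drawer_front@(2, 1) [-y clear] — {back_panel, dowel, drawer_front, runner, side_panel, top}
7. rail@(2, 0) [+x clear] — {back_panel, dowel, drawer_front, rail, runner, side_panel, top}
8. stretcher@(1, 3) [-x clear] — {back_panel, dowel, drawer_front, rail, runner, side_panel, stretcher, top}
9. cam@(2, 2) [+x clear] — {back_panel, cam, dowel, drawer_front, rail, runner, side_panel, stretcher, top}
10. divider@(1, 0) [-y clear] — {back_panel, cam, divider, dowel, drawer_front, rail, runner, side_panel, stretcher, top}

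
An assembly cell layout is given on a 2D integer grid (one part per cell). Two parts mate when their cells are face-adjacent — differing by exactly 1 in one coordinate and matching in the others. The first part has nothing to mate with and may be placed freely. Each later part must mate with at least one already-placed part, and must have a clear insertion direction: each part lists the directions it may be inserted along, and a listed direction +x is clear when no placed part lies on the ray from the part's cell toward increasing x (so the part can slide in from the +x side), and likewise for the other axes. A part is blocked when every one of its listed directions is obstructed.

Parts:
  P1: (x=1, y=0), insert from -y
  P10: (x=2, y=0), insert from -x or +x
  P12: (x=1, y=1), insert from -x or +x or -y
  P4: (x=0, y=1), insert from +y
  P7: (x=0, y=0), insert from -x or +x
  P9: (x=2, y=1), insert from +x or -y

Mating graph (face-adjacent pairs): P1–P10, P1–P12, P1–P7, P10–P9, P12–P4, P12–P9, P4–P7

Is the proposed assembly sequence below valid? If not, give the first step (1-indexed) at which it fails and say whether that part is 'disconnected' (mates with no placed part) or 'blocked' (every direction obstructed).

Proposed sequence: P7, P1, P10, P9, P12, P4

Valid

1. P7@(0, 0) [-x clear] — {P7}
2. P1@(1, 0) [-y clear] — {P1, P7}
3. P10@(2, 0) [+x clear] — {P1, P10, P7}
4. P9@(2, 1) [+x clear] — {P1, P10, P7, P9}
5. P12@(1, 1) [-x clear] — {P1, P10, P12, P7, P9}
6. P4@(0, 1) [+y clear] — {P1, P10, P12, P4, P7, P9}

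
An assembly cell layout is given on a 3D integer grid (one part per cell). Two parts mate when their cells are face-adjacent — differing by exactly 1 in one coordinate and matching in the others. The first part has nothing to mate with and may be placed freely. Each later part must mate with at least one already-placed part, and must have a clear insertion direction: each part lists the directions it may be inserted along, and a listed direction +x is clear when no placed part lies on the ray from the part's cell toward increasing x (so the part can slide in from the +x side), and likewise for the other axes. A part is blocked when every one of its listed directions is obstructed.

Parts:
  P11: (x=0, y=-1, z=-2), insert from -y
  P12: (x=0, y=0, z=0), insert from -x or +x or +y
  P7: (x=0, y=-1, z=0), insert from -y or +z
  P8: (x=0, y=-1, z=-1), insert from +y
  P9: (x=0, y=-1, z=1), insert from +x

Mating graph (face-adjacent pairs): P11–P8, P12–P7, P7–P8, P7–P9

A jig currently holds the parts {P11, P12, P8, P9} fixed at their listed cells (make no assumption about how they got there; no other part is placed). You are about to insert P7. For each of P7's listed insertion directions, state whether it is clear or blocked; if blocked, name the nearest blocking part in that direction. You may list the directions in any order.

+z: blocked by P9; -y: clear

-y: ray from P7(0, -1, 0) has no placed part ⇒ clear
+z: nearest on ray is P9@(0, -1, 1) ⇒ blocked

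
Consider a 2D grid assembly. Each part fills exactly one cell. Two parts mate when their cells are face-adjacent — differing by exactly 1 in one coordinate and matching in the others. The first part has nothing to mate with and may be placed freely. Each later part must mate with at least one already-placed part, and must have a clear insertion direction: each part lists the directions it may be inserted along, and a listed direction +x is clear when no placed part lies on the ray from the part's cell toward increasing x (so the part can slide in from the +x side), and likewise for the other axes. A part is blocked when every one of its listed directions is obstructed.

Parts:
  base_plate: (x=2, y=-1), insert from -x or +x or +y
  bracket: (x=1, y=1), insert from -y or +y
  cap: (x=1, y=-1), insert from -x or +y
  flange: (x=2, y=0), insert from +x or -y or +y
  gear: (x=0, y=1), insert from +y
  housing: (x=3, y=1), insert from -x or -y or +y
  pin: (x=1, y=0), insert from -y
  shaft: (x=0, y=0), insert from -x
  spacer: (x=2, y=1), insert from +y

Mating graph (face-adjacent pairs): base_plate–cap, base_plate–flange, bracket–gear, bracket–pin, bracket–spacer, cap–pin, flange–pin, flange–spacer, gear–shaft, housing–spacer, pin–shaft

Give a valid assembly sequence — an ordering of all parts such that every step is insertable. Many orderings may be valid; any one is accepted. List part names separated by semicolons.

shaft; pin; cap; flange; bracket; base_plate; gear; spacer; housing

1. shaft@(0, 0) [-x clear] — {shaft}
2. pin@(1, 0) [-y clear] — {pin, shaft}
3. cap@(1, -1) [-x clear] — {cap, pin, shaft}
4. flange@(2, 0) [+x clear] — {cap, flange, pin, shaft}
5. bracket@(1, 1) [+y clear] — {bracket, cap, flange, pin, shaft}
6. base_plate@(2, -1) [+x clear] — {base_plate, bracket, cap, flange, pin, shaft}
7. gear@(0, 1) [+y clear] — {base_plate, bracket, cap, flange, gear, pin, shaft}
8. spacer@(2, 1) [+y clear] — {base_plate, bracket, cap, flange, gear, pin, shaft, spacer}
9. housing@(3, 1) [-y clear] — {base_plate, bracket, cap, flange, gear, housing, pin, shaft, spacer}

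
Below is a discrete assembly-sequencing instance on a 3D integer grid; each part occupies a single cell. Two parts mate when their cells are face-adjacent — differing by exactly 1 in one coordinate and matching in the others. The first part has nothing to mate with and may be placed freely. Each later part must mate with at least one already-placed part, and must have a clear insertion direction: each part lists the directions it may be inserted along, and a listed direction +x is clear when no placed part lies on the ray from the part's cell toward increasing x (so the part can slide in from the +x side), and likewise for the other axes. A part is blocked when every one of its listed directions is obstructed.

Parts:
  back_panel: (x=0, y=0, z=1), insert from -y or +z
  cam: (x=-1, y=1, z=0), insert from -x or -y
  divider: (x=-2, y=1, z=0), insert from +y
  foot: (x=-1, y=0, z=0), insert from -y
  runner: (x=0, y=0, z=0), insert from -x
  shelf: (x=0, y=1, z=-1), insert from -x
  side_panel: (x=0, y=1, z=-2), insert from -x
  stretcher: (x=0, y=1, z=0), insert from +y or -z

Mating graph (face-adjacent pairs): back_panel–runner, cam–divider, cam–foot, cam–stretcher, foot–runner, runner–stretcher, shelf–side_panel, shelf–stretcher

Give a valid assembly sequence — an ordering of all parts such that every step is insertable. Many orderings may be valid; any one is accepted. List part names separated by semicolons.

runner; stretcher; shelf; cam; back_panel; divider; side_panel; foot

1. runner@(0, 0, 0) [-x clear] — {runner}
2. stretcher@(0, 1, 0) [+y clear] — {runner, stretcher}
3. shelf@(0, 1, -1) [-x clear] — {runner, shelf, stretcher}
4. cam@(-1, 1, 0) [-x clear] — {cam, runner, shelf, stretcher}
5. back_panel@(0, 0, 1) [-y clear] — {back_panel, cam, runner, shelf, stretcher}
6. divider@(-2, 1, 0) [+y clear] — {back_panel, cam, divider, runner, shelf, stretcher}
7. side_panel@(0, 1, -2) [-x clear] — {back_panel, cam, divider, runner, shelf, side_panel, stretcher}
8. foot@(-1, 0, 0) [-y clear] — {back_panel, cam, divider, foot, runner, shelf, side_panel, stretcher}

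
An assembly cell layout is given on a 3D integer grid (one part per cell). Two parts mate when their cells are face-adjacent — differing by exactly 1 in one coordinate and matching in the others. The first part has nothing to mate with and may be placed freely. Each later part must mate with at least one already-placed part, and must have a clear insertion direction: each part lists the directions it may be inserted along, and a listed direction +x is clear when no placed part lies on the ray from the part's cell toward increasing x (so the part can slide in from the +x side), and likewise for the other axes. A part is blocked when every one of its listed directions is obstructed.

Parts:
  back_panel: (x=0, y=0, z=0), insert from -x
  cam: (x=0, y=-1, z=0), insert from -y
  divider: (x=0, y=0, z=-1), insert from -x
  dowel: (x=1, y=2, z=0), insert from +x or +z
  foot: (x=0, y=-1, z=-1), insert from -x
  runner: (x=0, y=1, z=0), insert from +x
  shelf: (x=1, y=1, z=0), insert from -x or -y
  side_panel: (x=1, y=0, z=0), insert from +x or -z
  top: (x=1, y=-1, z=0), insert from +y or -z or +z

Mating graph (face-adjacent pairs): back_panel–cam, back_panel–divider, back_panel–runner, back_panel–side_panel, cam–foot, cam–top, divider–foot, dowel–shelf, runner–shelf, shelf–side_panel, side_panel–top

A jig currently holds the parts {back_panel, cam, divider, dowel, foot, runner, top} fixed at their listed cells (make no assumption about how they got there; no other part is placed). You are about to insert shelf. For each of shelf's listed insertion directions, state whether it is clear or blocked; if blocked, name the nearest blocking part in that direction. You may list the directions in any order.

-x: blocked by runner; -y: blocked by top

-x: nearest on ray is runner@(0, 1, 0) ⇒ blocked
-y: nearest on ray is top@(1, -1, 0) ⇒ blocked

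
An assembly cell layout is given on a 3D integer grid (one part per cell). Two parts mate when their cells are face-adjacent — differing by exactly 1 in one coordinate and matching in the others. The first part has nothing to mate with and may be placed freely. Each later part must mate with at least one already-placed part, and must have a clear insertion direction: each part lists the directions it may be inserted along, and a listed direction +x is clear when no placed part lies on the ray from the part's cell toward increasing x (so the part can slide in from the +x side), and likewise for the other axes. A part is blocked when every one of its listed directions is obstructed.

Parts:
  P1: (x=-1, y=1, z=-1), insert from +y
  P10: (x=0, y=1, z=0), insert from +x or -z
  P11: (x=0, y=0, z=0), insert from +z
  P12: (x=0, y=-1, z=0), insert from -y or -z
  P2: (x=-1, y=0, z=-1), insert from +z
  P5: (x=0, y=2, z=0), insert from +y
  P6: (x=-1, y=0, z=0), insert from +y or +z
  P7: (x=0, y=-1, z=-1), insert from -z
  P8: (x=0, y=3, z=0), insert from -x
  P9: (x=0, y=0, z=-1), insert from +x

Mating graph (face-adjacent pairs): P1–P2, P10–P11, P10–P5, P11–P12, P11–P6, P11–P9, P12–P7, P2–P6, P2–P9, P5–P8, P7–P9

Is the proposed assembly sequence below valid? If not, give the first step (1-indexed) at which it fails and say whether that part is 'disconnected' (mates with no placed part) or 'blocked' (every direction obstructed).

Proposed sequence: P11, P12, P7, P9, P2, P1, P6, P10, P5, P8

1. P11@(0, 0, 0) [+z clear] — {P11}
2. P12@(0, -1, 0) [-y clear] — {P11, P12}
3. P7@(0, -1, -1) [-z clear] — {P11, P12, P7}
4. P9@(0, 0, -1) [+x clear] — {P11, P12, P7, P9}
5. P2@(-1, 0, -1) [+z clear] — {P11, P12, P2, P7, P9}
6. P1@(-1, 1, -1) [+y clear] — {P1, P11, P12, P2, P7, P9}
7. P6@(-1, 0, 0) [+y clear] — {P1, P11, P12, P2, P6, P7, P9}
8. P10@(0, 1, 0) [+x clear] — {P1, P10, P11, P12, P2, P6, P7, P9}
9. P5@(0, 2, 0) [+y clear] — {P1, P10, P11, P12, P2, P5, P6, P7, P9}
10. P8@(0, 3, 0) [-x clear] — {P1, P10, P11, P12, P2, P5, P6, P7, P8, P9}

Valid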